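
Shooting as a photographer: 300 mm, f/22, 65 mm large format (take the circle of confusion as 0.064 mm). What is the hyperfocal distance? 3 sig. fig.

Hyperfocal distance H = f²/(N·c) + f = 300²/(22 × 0.064) + 300 = 90000/1.408 + 300 ≈ 64220.5 mm ≈ 64.2 m.

64.2 m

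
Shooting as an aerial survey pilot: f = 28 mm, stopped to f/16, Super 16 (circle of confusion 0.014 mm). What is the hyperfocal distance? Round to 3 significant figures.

3.53 m

Hyperfocal distance H = f²/(N·c) + f = 28²/(16 × 0.014) + 28 = 784/0.224 + 28 ≈ 3528.0 mm ≈ 3.53 m.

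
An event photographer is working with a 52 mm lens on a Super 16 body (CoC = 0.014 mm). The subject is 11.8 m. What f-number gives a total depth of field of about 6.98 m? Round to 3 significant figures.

Write h = H − f = f²/(N·c). The thin-lens limits are Dn = s·h/(h + (s−f)) and Df = s·h/(h − (s−f)), so DoF = Df − Dn = 2·s·(s−f)·h / (h² − (s−f)²).
That is a quadratic in h: DoF·h² − 2·s·(s−f)·h − DoF·(s−f)² = 0 ⇒ h = (s−f)·(s + √(s² + DoF²)) / DoF = 11748 × (11800 + √(11800² + 6980²)) / 6980 = 11748 × (11800 + 13709.9) / 6980 ≈ 42936 mm.
Then N = f²/(c·h) = 52² / (0.014 × 42936) = 2704 / 601.10 ≈ 4.50.

f/4.50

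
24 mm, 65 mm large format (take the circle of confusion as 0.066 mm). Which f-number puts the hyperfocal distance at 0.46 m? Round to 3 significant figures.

Rearrange H = f²/(N·c) + f for N: N = f² / ((H − f)·c).
N = 24² / ((460 − 24) × 0.066) = 576 / 28.78 ≈ 20.

f/20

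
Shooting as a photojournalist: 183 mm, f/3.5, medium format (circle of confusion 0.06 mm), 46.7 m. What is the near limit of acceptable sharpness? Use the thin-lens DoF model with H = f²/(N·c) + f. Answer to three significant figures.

Hyperfocal distance H = f²/(N·c) + f = 183²/(3.5 × 0.06) + 183 = 33489/0.21 + 183 ≈ 159654.4 mm ≈ 159.7 m.
Near limit Dn = s·(H − f)/(H + s − 2f) = 46700 × (159654.4 − 183) / (159654.4 + 46700 − 2 × 183) = 46700 × 159471.4 / 205988.4 ≈ 36154 mm ≈ 36.2 m.

36.2 m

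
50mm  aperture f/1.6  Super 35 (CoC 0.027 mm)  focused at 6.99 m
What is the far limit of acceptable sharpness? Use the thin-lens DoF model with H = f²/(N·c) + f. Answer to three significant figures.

7.94 m

Hyperfocal distance H = f²/(N·c) + f = 50²/(1.6 × 0.027) + 50 = 2500/0.0432 + 50 ≈ 57920.4 mm ≈ 57.92 m.
Far limit Df = s·(H − f)/(H − s) = 6990 × (57920.4 − 50) / (57920.4 − 6990) = 6990 × 57870.4 / 50930.4 ≈ 7942.5 mm ≈ 7.94 m.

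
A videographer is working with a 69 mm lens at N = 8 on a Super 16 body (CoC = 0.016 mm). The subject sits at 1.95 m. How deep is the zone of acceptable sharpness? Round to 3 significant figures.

Hyperfocal distance H = f²/(N·c) + f = 69²/(8 × 0.016) + 69 = 4761/0.128 + 69 ≈ 37264.3 mm ≈ 37.26 m.
Near limit Dn = s·(H − f)/(H + s − 2f) = 1950 × (37264.3 − 69) / (37264.3 + 1950 − 2 × 69) = 1950 × 37195.3 / 39076.3 ≈ 1856.13 mm.
Far limit Df = s·(H − f)/(H − s) = 1950 × (37264.3 − 69) / (37264.3 − 1950) = 1950 × 37195.3 / 35314.3 ≈ 2053.87 mm.
Depth of field = Df − Dn = 2053.87 − 1856.13 ≈ 197.74 mm.

198 mm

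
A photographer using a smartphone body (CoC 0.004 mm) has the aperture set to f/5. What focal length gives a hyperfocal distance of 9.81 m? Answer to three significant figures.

From H = f²/(N·c) + f, with f ≪ H: f ≈ √(H·N·c) = √(9810 × 5 × 0.004) = √196.20 ≈ 14.01 mm.
The +f correction barely moves this — solving exactly, f² + N·c·f − N·c·H = 0 ⇒ f = (−N·c + √((N·c)² + 4·N·c·H))/2 = (−0.02 + √784.80)/2 ≈ 13.997 mm, so f ≈ 14.0 mm.

14.0 mm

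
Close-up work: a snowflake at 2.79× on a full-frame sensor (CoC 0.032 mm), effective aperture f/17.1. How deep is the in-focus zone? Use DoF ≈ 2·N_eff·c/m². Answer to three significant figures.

0.141 mm

At magnification m, DoF ≈ 2·N_eff·c/m² = 2 × 17.1 × 0.032 / 2.79² = 1.094 / 7.784 ≈ 0.141 mm.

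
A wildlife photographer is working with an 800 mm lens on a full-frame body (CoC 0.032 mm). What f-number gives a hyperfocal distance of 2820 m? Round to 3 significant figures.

f/7.09

Rearrange H = f²/(N·c) + f for N: N = f² / ((H − f)·c).
N = 800² / ((2820000 − 800) × 0.032) = 640000 / 90214 ≈ 7.09.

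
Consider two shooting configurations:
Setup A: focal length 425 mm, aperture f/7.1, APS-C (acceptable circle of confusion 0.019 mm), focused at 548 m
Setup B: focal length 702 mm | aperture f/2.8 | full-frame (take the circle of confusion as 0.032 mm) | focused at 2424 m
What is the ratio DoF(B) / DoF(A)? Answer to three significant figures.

4.92

Setup A: H = 425²/(7.1×0.019) + 425 ≈ 1339379.8 mm; DoF = Df − Dn = 927175 − 388940 ≈ 538235 mm.
Setup B: H = 702²/(2.8×0.032) + 702 ≈ 5500746.6 mm; DoF = Df − Dn = 4333184 − 1682637 ≈ 2650547 mm.
Ratio = 2650547 / 538235 ≈ 4.92.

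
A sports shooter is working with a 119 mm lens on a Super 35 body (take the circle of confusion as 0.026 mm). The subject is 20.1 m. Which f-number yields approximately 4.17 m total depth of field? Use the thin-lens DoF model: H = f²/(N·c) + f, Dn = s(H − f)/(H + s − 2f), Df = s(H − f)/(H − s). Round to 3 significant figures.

f/2.80

Write h = H − f = f²/(N·c). The thin-lens limits are Dn = s·h/(h + (s−f)) and Df = s·h/(h − (s−f)), so DoF = Df − Dn = 2·s·(s−f)·h / (h² − (s−f)²).
That is a quadratic in h: DoF·h² − 2·s·(s−f)·h − DoF·(s−f)² = 0 ⇒ h = (s−f)·(s + √(s² + DoF²)) / DoF = 19981 × (20100 + √(20100² + 4170²)) / 4170 = 19981 × (20100 + 20528.0) / 4170 ≈ 194673 mm.
Then N = f²/(c·h) = 119² / (0.026 × 194673) = 14161 / 5061.5 ≈ 2.80.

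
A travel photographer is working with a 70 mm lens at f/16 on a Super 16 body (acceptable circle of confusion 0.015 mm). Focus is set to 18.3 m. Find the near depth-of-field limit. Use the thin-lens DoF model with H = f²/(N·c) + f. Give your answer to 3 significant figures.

9.67 m

Hyperfocal distance H = f²/(N·c) + f = 70²/(16 × 0.015) + 70 = 4900/0.24 + 70 ≈ 20486.7 mm ≈ 20.49 m.
Near limit Dn = s·(H − f)/(H + s − 2f) = 18300 × (20486.7 − 70) / (20486.7 + 18300 − 2 × 70) = 18300 × 20416.7 / 38646.7 ≈ 9667.7 mm ≈ 9.67 m.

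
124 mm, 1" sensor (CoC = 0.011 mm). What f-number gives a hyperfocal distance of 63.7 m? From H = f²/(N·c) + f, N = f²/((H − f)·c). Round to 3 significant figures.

Rearrange H = f²/(N·c) + f for N: N = f² / ((H − f)·c).
N = 124² / ((63700 − 124) × 0.011) = 15376 / 699.3 ≈ 22.

f/22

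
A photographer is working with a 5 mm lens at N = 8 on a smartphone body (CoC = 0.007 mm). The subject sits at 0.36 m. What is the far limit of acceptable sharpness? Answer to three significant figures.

Hyperfocal distance H = f²/(N·c) + f = 5²/(8 × 0.007) + 5 = 25/0.056 + 5 ≈ 451.4 mm ≈ 0.451 m.
Far limit Df = s·(H − f)/(H − s) = 360 × (451.4 − 5) / (451.4 − 360) = 360 × 446.4 / 91.4 ≈ 1757.8 mm ≈ 1.76 m.

1.76 m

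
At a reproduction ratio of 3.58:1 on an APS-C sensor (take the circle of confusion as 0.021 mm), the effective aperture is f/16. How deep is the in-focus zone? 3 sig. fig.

0.0524 mm

At magnification m, DoF ≈ 2·N_eff·c/m² = 2 × 16 × 0.021 / 3.58² = 0.672 / 12.82 ≈ 0.0524 mm.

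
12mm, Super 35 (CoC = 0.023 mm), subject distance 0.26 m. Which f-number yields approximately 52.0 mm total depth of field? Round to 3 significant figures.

Write h = H − f = f²/(N·c). The thin-lens limits are Dn = s·h/(h + (s−f)) and Df = s·h/(h − (s−f)), so DoF = Df − Dn = 2·s·(s−f)·h / (h² − (s−f)²).
That is a quadratic in h: DoF·h² − 2·s·(s−f)·h − DoF·(s−f)² = 0 ⇒ h = (s−f)·(s + √(s² + DoF²)) / DoF = 248 × (260 + √(260² + 52²)) / 52 = 248 × (260 + 265.149) / 52 ≈ 2504.6 mm.
Then N = f²/(c·h) = 12² / (0.023 × 2504.6) = 144 / 57.605 ≈ 2.50.

f/2.50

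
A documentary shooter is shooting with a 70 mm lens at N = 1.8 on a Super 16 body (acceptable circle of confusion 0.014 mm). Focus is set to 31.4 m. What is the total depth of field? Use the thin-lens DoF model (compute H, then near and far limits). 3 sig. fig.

Hyperfocal distance H = f²/(N·c) + f = 70²/(1.8 × 0.014) + 70 = 4900/0.0252 + 70 ≈ 194514.4 mm ≈ 194.5 m.
Near limit Dn = s·(H − f)/(H + s − 2f) = 31400 × (194514.4 − 70) / (194514.4 + 31400 − 2 × 70) = 31400 × 194444.4 / 225774.4 ≈ 27043 mm.
Far limit Df = s·(H − f)/(H − s) = 31400 × (194514.4 − 70) / (194514.4 − 31400) = 31400 × 194444.4 / 163114.4 ≈ 37431 mm.
Depth of field = Df − Dn = 37431 − 27043 ≈ 10388 mm ≈ 10.4 m.

10.4 m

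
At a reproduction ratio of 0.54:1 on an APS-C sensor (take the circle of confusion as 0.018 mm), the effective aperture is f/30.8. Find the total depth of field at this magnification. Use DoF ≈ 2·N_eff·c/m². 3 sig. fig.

At magnification m, DoF ≈ 2·N_eff·c/m² = 2 × 30.8 × 0.018 / 0.54² = 1.109 / 0.2916 ≈ 3.8 mm.

3.80 mm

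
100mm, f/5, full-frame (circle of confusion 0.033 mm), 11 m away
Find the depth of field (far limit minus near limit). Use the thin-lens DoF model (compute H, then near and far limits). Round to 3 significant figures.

Hyperfocal distance H = f²/(N·c) + f = 100²/(5 × 0.033) + 100 = 10000/0.165 + 100 ≈ 60706.1 mm ≈ 60.71 m.
Near limit Dn = s·(H − f)/(H + s − 2f) = 11000 × (60706.1 − 100) / (60706.1 + 11000 − 2 × 100) = 11000 × 60606.1 / 71506.1 ≈ 9323.2 mm.
Far limit Df = s·(H − f)/(H − s) = 11000 × (60706.1 − 100) / (60706.1 − 11000) = 11000 × 60606.1 / 49706.1 ≈ 13412.2 mm.
Depth of field = Df − Dn = 13412.2 − 9323.2 ≈ 4089.0 mm ≈ 4.09 m.

4.09 m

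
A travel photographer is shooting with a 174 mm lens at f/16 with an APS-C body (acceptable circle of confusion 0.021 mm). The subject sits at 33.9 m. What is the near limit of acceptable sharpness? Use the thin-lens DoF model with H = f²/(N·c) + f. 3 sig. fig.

Hyperfocal distance H = f²/(N·c) + f = 174²/(16 × 0.021) + 174 = 30276/0.336 + 174 ≈ 90281.1 mm ≈ 90.28 m.
Near limit Dn = s·(H − f)/(H + s − 2f) = 33900 × (90281.1 − 174) / (90281.1 + 33900 − 2 × 174) = 33900 × 90107.1 / 123833.1 ≈ 24667 mm ≈ 24.7 m.

24.7 m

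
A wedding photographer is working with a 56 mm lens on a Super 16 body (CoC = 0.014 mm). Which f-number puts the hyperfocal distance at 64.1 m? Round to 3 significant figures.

f/3.50

Rearrange H = f²/(N·c) + f for N: N = f² / ((H − f)·c).
N = 56² / ((64100 − 56) × 0.014) = 3136 / 896.6 ≈ 3.50.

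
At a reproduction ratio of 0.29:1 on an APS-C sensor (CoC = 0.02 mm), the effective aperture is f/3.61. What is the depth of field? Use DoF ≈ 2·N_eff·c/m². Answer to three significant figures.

At magnification m, DoF ≈ 2·N_eff·c/m² = 2 × 3.61 × 0.02 / 0.29² = 0.1444 / 0.0841 ≈ 1.72 mm.

1.72 mm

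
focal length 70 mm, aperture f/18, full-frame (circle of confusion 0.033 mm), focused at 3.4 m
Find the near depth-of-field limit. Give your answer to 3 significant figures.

2.42 m

Hyperfocal distance H = f²/(N·c) + f = 70²/(18 × 0.033) + 70 = 4900/0.594 + 70 ≈ 8319.2 mm ≈ 8.319 m.
Near limit Dn = s·(H − f)/(H + s − 2f) = 3400 × (8319.2 − 70) / (8319.2 + 3400 − 2 × 70) = 3400 × 8249.2 / 11579.2 ≈ 2422.2 mm ≈ 2.42 m.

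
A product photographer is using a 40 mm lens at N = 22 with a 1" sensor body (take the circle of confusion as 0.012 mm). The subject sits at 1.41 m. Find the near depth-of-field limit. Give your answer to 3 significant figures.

Hyperfocal distance H = f²/(N·c) + f = 40²/(22 × 0.012) + 40 = 1600/0.264 + 40 ≈ 6100.6 mm ≈ 6.101 m.
Near limit Dn = s·(H − f)/(H + s − 2f) = 1410 × (6100.6 − 40) / (6100.6 + 1410 − 2 × 40) = 1410 × 6060.6 / 7430.6 ≈ 1150.0 mm ≈ 1.15 m.

1.15 m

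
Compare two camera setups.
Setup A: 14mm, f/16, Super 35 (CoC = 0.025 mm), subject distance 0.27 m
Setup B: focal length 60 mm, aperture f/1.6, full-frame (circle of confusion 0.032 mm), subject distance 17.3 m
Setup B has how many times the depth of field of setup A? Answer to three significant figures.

Setup A: H = 14²/(16×0.025) + 14 ≈ 504.0 mm; DoF = Df − Dn = 565.38 − 177.35 ≈ 388.03 mm.
Setup B: H = 60²/(1.6×0.032) + 60 ≈ 70372.5 mm; DoF = Df − Dn = 22919.7 − 13893.4 ≈ 9026.3 mm.
Ratio = 9026.3 / 388.03 ≈ 23.3.

23.3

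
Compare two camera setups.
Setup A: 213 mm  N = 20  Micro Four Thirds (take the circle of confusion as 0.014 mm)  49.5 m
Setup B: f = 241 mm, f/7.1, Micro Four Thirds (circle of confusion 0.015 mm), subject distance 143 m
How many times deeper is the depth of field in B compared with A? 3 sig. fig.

Setup A: H = 213²/(20×0.014) + 213 ≈ 162245.1 mm; DoF = Df − Dn = 71139 − 37955 ≈ 33184 mm.
Setup B: H = 241²/(7.1×0.015) + 241 ≈ 545602.5 mm; DoF = Df − Dn = 193706 − 113333 ≈ 80373 mm.
Ratio = 80373 / 33184 ≈ 2.42.

2.42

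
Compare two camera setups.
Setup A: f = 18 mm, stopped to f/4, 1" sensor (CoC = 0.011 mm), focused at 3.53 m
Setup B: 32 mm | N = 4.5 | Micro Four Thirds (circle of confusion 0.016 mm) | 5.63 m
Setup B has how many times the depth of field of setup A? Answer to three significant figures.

Setup A: H = 18²/(4×0.011) + 18 ≈ 7381.6 mm; DoF = Df − Dn = 6748.7 − 2390.1 ≈ 4358.6 mm.
Setup B: H = 32²/(4.5×0.016) + 32 ≈ 14254.2 mm; DoF = Df − Dn = 9284.4 − 4039.9 ≈ 5244.5 mm.
Ratio = 5244.5 / 4358.6 ≈ 1.20.

1.20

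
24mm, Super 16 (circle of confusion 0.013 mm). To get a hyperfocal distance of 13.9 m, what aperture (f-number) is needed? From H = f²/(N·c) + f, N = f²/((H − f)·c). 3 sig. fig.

Rearrange H = f²/(N·c) + f for N: N = f² / ((H − f)·c).
N = 24² / ((13900 − 24) × 0.013) = 576 / 180.4 ≈ 3.19.

f/3.19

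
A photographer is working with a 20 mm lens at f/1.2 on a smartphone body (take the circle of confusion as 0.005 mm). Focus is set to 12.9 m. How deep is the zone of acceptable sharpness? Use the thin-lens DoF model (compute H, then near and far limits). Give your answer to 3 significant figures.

5.18 m

Hyperfocal distance H = f²/(N·c) + f = 20²/(1.2 × 0.005) + 20 = 400/0.006 + 20 ≈ 66686.7 mm ≈ 66.69 m.
Near limit Dn = s·(H − f)/(H + s − 2f) = 12900 × (66686.7 − 20) / (66686.7 + 12900 − 2 × 20) = 12900 × 66666.7 / 79546.7 ≈ 10811.3 mm.
Far limit Df = s·(H − f)/(H − s) = 12900 × (66686.7 − 20) / (66686.7 − 12900) = 12900 × 66666.7 / 53786.7 ≈ 15989.1 mm.
Depth of field = Df − Dn = 15989.1 − 10811.3 ≈ 5177.8 mm ≈ 5.18 m.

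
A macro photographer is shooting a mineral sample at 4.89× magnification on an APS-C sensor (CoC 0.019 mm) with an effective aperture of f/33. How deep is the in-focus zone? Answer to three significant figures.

At magnification m, DoF ≈ 2·N_eff·c/m² = 2 × 33 × 0.019 / 4.89² = 1.254 / 23.91 ≈ 0.0524 mm.

0.0524 mm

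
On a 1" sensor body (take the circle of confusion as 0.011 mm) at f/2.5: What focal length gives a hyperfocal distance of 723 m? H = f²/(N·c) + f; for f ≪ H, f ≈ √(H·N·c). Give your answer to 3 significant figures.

141 mm

From H = f²/(N·c) + f, with f ≪ H: f ≈ √(H·N·c) = √(723000 × 2.5 × 0.011) = √19882 ≈ 141.0 mm.
The +f correction barely moves this — solving exactly, f² + N·c·f − N·c·H = 0 ⇒ f = (−N·c + √((N·c)² + 4·N·c·H))/2 = (−0.0275 + √79530)/2 ≈ 140.99 mm, so f ≈ 141 mm.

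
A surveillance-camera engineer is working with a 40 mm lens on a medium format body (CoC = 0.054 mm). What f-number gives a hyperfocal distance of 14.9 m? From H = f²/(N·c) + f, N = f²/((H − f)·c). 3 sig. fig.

Rearrange H = f²/(N·c) + f for N: N = f² / ((H − f)·c).
N = 40² / ((14900 − 40) × 0.054) = 1600 / 802.4 ≈ 1.99.

f/1.99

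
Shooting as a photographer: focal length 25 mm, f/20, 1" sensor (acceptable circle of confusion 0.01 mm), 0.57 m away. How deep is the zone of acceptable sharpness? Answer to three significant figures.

205 mm

Hyperfocal distance H = f²/(N·c) + f = 25²/(20 × 0.01) + 25 = 625/0.2 + 25 ≈ 3150.0 mm ≈ 3.150 m.
Near limit Dn = s·(H − f)/(H + s − 2f) = 570 × (3150.0 − 25) / (3150.0 + 570 − 2 × 25) = 570 × 3125.0 / 3670.0 ≈ 485.35 mm.
Far limit Df = s·(H − f)/(H − s) = 570 × (3150.0 − 25) / (3150.0 − 570) = 570 × 3125.0 / 2580.0 ≈ 690.41 mm.
Depth of field = Df − Dn = 690.41 − 485.35 ≈ 205.06 mm.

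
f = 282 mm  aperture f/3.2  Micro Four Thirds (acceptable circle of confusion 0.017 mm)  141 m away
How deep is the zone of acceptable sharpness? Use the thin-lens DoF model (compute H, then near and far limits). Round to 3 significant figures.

27.4 m

Hyperfocal distance H = f²/(N·c) + f = 282²/(3.2 × 0.017) + 282 = 79524/0.0544 + 282 ≈ 1462120.2 mm ≈ 1462 m.
Near limit Dn = s·(H − f)/(H + s − 2f) = 141000 × (1462120.2 − 282) / (1462120.2 + 141000 − 2 × 282) = 141000 × 1461838.2 / 1602556.2 ≈ 128619 mm.
Far limit Df = s·(H − f)/(H − s) = 141000 × (1462120.2 − 282) / (1462120.2 − 141000) = 141000 × 1461838.2 / 1321120.2 ≈ 156018 mm.
Depth of field = Df − Dn = 156018 − 128619 ≈ 27399 mm ≈ 27.4 m.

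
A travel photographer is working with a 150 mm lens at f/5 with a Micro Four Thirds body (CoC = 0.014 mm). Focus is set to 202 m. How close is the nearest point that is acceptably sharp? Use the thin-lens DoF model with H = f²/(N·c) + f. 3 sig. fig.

124 m

Hyperfocal distance H = f²/(N·c) + f = 150²/(5 × 0.014) + 150 = 22500/0.07 + 150 ≈ 321578.6 mm ≈ 321.6 m.
Near limit Dn = s·(H − f)/(H + s − 2f) = 202000 × (321578.6 − 150) / (321578.6 + 202000 − 2 × 150) = 202000 × 321428.6 / 523278.6 ≈ 124080 mm ≈ 124 m.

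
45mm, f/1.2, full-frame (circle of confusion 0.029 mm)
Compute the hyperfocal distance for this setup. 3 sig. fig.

58.2 m

Hyperfocal distance H = f²/(N·c) + f = 45²/(1.2 × 0.029) + 45 = 2025/0.0348 + 45 ≈ 58234.7 mm ≈ 58.2 m.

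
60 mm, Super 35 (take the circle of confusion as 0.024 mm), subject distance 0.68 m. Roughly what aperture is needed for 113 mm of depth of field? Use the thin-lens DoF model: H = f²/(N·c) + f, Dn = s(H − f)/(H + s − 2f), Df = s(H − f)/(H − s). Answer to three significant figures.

f/20

Write h = H − f = f²/(N·c). The thin-lens limits are Dn = s·h/(h + (s−f)) and Df = s·h/(h − (s−f)), so DoF = Df − Dn = 2·s·(s−f)·h / (h² − (s−f)²).
That is a quadratic in h: DoF·h² − 2·s·(s−f)·h − DoF·(s−f)² = 0 ⇒ h = (s−f)·(s + √(s² + DoF²)) / DoF = 620 × (680 + √(680² + 113²)) / 113 = 620 × (680 + 689.325) / 113 ≈ 7513.1 mm.
Then N = f²/(c·h) = 60² / (0.024 × 7513.1) = 3600 / 180.31 ≈ 20.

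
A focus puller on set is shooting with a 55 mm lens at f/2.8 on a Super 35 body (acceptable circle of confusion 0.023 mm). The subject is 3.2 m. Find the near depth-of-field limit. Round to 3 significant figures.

3.00 m

Hyperfocal distance H = f²/(N·c) + f = 55²/(2.8 × 0.023) + 55 = 3025/0.0644 + 55 ≈ 47027.0 mm ≈ 47.03 m.
Near limit Dn = s·(H − f)/(H + s − 2f) = 3200 × (47027.0 − 55) / (47027.0 + 3200 − 2 × 55) = 3200 × 46972.0 / 50117.0 ≈ 2999.2 mm ≈ 3.00 m.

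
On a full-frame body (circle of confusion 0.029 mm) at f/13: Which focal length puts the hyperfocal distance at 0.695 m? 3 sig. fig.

16.0 mm

From H = f²/(N·c) + f, with f ≪ H: f ≈ √(H·N·c) = √(695 × 13 × 0.029) = √262.01 ≈ 16.19 mm.
Exact: f² + N·c·f − N·c·H = 0 ⇒ f = (−N·c + √((N·c)² + 4·N·c·H))/2 = (−0.377 + √1048.2)/2 ≈ 15.999 mm ≈ 16.0 mm.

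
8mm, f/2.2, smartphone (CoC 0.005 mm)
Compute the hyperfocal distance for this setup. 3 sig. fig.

Hyperfocal distance H = f²/(N·c) + f = 8²/(2.2 × 0.005) + 8 = 64/0.011 + 8 ≈ 5826.2 mm ≈ 5.83 m.

5.83 m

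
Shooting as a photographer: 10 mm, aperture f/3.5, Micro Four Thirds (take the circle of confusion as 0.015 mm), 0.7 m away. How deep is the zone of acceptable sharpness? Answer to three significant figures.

Hyperfocal distance H = f²/(N·c) + f = 10²/(3.5 × 0.015) + 10 = 100/0.0525 + 10 ≈ 1914.8 mm ≈ 1.915 m.
Near limit Dn = s·(H − f)/(H + s − 2f) = 700 × (1914.8 − 10) / (1914.8 + 700 − 2 × 10) = 700 × 1904.8 / 2594.8 ≈ 513.86 mm.
Far limit Df = s·(H − f)/(H − s) = 700 × (1914.8 − 10) / (1914.8 − 700) = 700 × 1904.8 / 1214.8 ≈ 1097.61 mm.
Depth of field = Df − Dn = 1097.61 − 513.86 ≈ 583.75 mm ≈ 0.584 m.

0.584 m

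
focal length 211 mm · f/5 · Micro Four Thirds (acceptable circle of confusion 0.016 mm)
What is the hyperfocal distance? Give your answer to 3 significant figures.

Hyperfocal distance H = f²/(N·c) + f = 211²/(5 × 0.016) + 211 = 44521/0.08 + 211 ≈ 556723.5 mm ≈ 557 m.

557 m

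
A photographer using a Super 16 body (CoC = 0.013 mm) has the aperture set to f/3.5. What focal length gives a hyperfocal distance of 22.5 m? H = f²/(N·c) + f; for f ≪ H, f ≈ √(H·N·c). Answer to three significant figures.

From H = f²/(N·c) + f, with f ≪ H: f ≈ √(H·N·c) = √(22500 × 3.5 × 0.013) = √1023.8 ≈ 32.00 mm.
The +f correction barely moves this — solving exactly, f² + N·c·f − N·c·H = 0 ⇒ f = (−N·c + √((N·c)² + 4·N·c·H))/2 = (−0.0455 + √4095.0)/2 ≈ 31.973 mm, so f ≈ 32.0 mm.

32.0 mm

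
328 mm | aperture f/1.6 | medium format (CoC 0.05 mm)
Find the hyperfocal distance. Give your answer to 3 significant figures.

Hyperfocal distance H = f²/(N·c) + f = 328²/(1.6 × 0.05) + 328 = 107584/0.08 + 328 ≈ 1345128.0 mm ≈ 1350 m.

1350 m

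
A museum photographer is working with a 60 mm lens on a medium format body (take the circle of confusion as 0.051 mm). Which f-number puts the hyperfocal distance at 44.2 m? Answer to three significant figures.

Rearrange H = f²/(N·c) + f for N: N = f² / ((H − f)·c).
N = 60² / ((44200 − 60) × 0.051) = 3600 / 2251 ≈ 1.60.

f/1.60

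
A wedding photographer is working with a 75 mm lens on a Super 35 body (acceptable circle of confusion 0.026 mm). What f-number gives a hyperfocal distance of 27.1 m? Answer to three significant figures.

Rearrange H = f²/(N·c) + f for N: N = f² / ((H − f)·c).
N = 75² / ((27100 − 75) × 0.026) = 5625 / 702.6 ≈ 8.01.

f/8.01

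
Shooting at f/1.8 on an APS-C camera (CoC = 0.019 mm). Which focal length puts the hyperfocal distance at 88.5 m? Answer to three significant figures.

55.0 mm

From H = f²/(N·c) + f, with f ≪ H: f ≈ √(H·N·c) = √(88500 × 1.8 × 0.019) = √3026.7 ≈ 55.02 mm.
The +f correction barely moves this — solving exactly, f² + N·c·f − N·c·H = 0 ⇒ f = (−N·c + √((N·c)² + 4·N·c·H))/2 = (−0.0342 + √12107)/2 ≈ 54.998 mm, so f ≈ 55.0 mm.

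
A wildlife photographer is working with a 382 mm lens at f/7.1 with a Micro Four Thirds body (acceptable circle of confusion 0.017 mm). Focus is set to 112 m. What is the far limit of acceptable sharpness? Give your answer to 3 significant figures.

123 m

Hyperfocal distance H = f²/(N·c) + f = 382²/(7.1 × 0.017) + 382 = 145924/0.1207 + 382 ≈ 1209362.9 mm ≈ 1209 m.
Far limit Df = s·(H − f)/(H − s) = 112000 × (1209362.9 − 382) / (1209362.9 − 112000) = 112000 × 1208980.9 / 1097362.9 ≈ 123392 mm ≈ 123 m.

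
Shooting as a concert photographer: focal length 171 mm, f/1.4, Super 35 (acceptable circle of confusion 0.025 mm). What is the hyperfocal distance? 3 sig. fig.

Hyperfocal distance H = f²/(N·c) + f = 171²/(1.4 × 0.025) + 171 = 29241/0.035 + 171 ≈ 835628.1 mm ≈ 836 m.

836 m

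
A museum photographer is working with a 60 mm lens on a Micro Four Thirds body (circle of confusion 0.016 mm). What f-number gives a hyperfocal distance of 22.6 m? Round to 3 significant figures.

f/9.98

Rearrange H = f²/(N·c) + f for N: N = f² / ((H − f)·c).
N = 60² / ((22600 − 60) × 0.016) = 3600 / 360.6 ≈ 9.98.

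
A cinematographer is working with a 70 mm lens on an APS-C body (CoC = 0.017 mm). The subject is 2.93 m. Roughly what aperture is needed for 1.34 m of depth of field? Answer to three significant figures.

f/22

Write h = H − f = f²/(N·c). The thin-lens limits are Dn = s·h/(h + (s−f)) and Df = s·h/(h − (s−f)), so DoF = Df − Dn = 2·s·(s−f)·h / (h² − (s−f)²).
That is a quadratic in h: DoF·h² − 2·s·(s−f)·h − DoF·(s−f)² = 0 ⇒ h = (s−f)·(s + √(s² + DoF²)) / DoF = 2860 × (2930 + √(2930² + 1340²)) / 1340 = 2860 × (2930 + 3221.88) / 1340 ≈ 13130 mm.
Then N = f²/(c·h) = 70² / (0.017 × 13130) = 4900 / 223.21 ≈ 22.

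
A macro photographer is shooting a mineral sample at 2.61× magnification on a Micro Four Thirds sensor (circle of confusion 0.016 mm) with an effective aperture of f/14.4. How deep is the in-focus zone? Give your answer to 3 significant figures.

At magnification m, DoF ≈ 2·N_eff·c/m² = 2 × 14.4 × 0.016 / 2.61² = 0.4608 / 6.812 ≈ 0.0676 mm.

0.0676 mm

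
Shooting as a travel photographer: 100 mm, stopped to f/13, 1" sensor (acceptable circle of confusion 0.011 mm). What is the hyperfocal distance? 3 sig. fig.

70.0 m

Hyperfocal distance H = f²/(N·c) + f = 100²/(13 × 0.011) + 100 = 10000/0.143 + 100 ≈ 70030.1 mm ≈ 70.0 m.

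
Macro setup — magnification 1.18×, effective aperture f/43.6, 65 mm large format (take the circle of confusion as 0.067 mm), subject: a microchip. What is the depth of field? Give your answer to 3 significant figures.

At magnification m, DoF ≈ 2·N_eff·c/m² = 2 × 43.6 × 0.067 / 1.18² = 5.842 / 1.392 ≈ 4.2 mm.

4.20 mm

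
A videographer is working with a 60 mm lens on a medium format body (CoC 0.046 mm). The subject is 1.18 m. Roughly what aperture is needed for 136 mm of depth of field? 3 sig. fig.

f/4.01

Write h = H − f = f²/(N·c). The thin-lens limits are Dn = s·h/(h + (s−f)) and Df = s·h/(h − (s−f)), so DoF = Df − Dn = 2·s·(s−f)·h / (h² − (s−f)²).
That is a quadratic in h: DoF·h² − 2·s·(s−f)·h − DoF·(s−f)² = 0 ⇒ h = (s−f)·(s + √(s² + DoF²)) / DoF = 1120 × (1180 + √(1180² + 136²)) / 136 = 1120 × (1180 + 1187.81) / 136 ≈ 19500 mm.
Then N = f²/(c·h) = 60² / (0.046 × 19500) = 3600 / 896.98 ≈ 4.01.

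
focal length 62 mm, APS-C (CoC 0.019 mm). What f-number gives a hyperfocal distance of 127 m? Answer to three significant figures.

f/1.59

Rearrange H = f²/(N·c) + f for N: N = f² / ((H − f)·c).
N = 62² / ((127000 − 62) × 0.019) = 3844 / 2412 ≈ 1.59.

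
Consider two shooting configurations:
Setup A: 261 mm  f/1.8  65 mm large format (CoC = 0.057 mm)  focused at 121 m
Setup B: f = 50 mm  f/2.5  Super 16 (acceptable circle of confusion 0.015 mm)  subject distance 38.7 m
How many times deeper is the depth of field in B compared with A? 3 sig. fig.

1.49

Setup A: H = 261²/(1.8×0.057) + 261 ≈ 664208.4 mm; DoF = Df − Dn = 147895 − 102382 ≈ 45513 mm.
Setup B: H = 50²/(2.5×0.015) + 50 ≈ 66716.7 mm; DoF = Df − Dn = 92088 − 24498 ≈ 67590 mm.
Ratio = 67590 / 45513 ≈ 1.49.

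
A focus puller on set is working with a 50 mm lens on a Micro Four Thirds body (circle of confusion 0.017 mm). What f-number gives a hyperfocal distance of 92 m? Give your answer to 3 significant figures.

f/1.60

Rearrange H = f²/(N·c) + f for N: N = f² / ((H − f)·c).
N = 50² / ((92000 − 50) × 0.017) = 2500 / 1563 ≈ 1.60.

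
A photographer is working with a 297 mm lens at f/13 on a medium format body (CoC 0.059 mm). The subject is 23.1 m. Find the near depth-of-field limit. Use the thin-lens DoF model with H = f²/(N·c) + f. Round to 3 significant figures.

19.3 m

Hyperfocal distance H = f²/(N·c) + f = 297²/(13 × 0.059) + 297 = 88209/0.767 + 297 ≈ 115302.2 mm ≈ 115.3 m.
Near limit Dn = s·(H − f)/(H + s − 2f) = 23100 × (115302.2 − 297) / (115302.2 + 23100 − 2 × 297) = 23100 × 115005.2 / 137808.2 ≈ 19278 mm ≈ 19.3 m.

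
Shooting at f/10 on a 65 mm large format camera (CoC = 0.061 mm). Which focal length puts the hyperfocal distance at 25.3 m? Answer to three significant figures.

From H = f²/(N·c) + f, with f ≪ H: f ≈ √(H·N·c) = √(25300 × 10 × 0.061) = √15433 ≈ 124.2 mm.
The +f correction barely moves this — solving exactly, f² + N·c·f − N·c·H = 0 ⇒ f = (−N·c + √((N·c)² + 4·N·c·H))/2 = (−0.61 + √61732)/2 ≈ 123.93 mm, so f ≈ 124 mm.

124 mm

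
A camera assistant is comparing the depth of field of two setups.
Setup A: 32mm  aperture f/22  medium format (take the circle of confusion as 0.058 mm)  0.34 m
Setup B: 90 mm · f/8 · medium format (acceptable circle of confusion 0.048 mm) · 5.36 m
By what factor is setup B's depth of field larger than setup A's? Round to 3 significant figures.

Setup A: H = 32²/(22×0.058) + 32 ≈ 834.5 mm; DoF = Df − Dn = 551.77 − 245.70 ≈ 306.07 mm.
Setup B: H = 90²/(8×0.048) + 90 ≈ 21183.8 mm; DoF = Df − Dn = 7145.1 − 4288.6 ≈ 2856.5 mm.
Ratio = 2856.5 / 306.07 ≈ 9.33.

9.33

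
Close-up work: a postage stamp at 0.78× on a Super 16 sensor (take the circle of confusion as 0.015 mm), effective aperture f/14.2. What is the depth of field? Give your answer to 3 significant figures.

0.700 mm

At magnification m, DoF ≈ 2·N_eff·c/m² = 2 × 14.2 × 0.015 / 0.78² = 0.426 / 0.6084 ≈ 0.7 mm.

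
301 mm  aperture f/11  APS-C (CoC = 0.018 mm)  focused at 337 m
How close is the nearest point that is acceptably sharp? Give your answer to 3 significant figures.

Hyperfocal distance H = f²/(N·c) + f = 301²/(11 × 0.018) + 301 = 90601/0.198 + 301 ≈ 457881.8 mm ≈ 457.9 m.
Near limit Dn = s·(H − f)/(H + s − 2f) = 337000 × (457881.8 − 301) / (457881.8 + 337000 − 2 × 301) = 337000 × 457580.8 / 794279.8 ≈ 194144 mm ≈ 194 m.

194 m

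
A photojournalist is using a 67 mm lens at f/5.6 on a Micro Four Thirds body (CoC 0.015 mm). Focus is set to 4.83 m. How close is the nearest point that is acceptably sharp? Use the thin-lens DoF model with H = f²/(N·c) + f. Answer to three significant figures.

4.43 m

Hyperfocal distance H = f²/(N·c) + f = 67²/(5.6 × 0.015) + 67 = 4489/0.084 + 67 ≈ 53507.5 mm ≈ 53.51 m.
Near limit Dn = s·(H − f)/(H + s − 2f) = 4830 × (53507.5 − 67) / (53507.5 + 4830 − 2 × 67) = 4830 × 53440.5 / 58203.5 ≈ 4434.7 mm ≈ 4.43 m.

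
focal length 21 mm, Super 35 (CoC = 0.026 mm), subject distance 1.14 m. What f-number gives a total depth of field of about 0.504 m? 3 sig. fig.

Write h = H − f = f²/(N·c). The thin-lens limits are Dn = s·h/(h + (s−f)) and Df = s·h/(h − (s−f)), so DoF = Df − Dn = 2·s·(s−f)·h / (h² − (s−f)²).
That is a quadratic in h: DoF·h² − 2·s·(s−f)·h − DoF·(s−f)² = 0 ⇒ h = (s−f)·(s + √(s² + DoF²)) / DoF = 1119 × (1140 + √(1140² + 504²)) / 504 = 1119 × (1140 + 1246.44) / 504 ≈ 5298.5 mm.
Then N = f²/(c·h) = 21² / (0.026 × 5298.5) = 441 / 137.76 ≈ 3.20.

f/3.20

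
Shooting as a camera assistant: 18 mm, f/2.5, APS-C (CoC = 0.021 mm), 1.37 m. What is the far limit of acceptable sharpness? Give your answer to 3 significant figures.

1.75 m

Hyperfocal distance H = f²/(N·c) + f = 18²/(2.5 × 0.021) + 18 = 324/0.0525 + 18 ≈ 6189.4 mm ≈ 6.189 m.
Far limit Df = s·(H − f)/(H − s) = 1370 × (6189.4 − 18) / (6189.4 − 1370) = 1370 × 6171.4 / 4819.4 ≈ 1754.3 mm ≈ 1.75 m.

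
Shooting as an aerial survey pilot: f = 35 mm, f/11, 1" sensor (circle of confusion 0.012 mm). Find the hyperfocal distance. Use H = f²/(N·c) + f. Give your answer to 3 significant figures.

9.32 m

Hyperfocal distance H = f²/(N·c) + f = 35²/(11 × 0.012) + 35 = 1225/0.132 + 35 ≈ 9315.3 mm ≈ 9.32 m.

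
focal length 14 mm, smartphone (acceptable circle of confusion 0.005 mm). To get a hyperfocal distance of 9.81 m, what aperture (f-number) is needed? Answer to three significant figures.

f/4

Rearrange H = f²/(N·c) + f for N: N = f² / ((H − f)·c).
N = 14² / ((9810 − 14) × 0.005) = 196 / 48.98 ≈ 4.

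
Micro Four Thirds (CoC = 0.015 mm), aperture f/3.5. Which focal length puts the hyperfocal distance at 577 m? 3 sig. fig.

174 mm

From H = f²/(N·c) + f, with f ≪ H: f ≈ √(H·N·c) = √(577000 × 3.5 × 0.015) = √30292 ≈ 174.0 mm.
The +f correction barely moves this — solving exactly, f² + N·c·f − N·c·H = 0 ⇒ f = (−N·c + √((N·c)² + 4·N·c·H))/2 = (−0.0525 + √121170)/2 ≈ 174.02 mm, so f ≈ 174 mm.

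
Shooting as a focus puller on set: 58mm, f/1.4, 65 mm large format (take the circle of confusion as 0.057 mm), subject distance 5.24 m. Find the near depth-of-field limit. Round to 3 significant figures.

4.67 m

Hyperfocal distance H = f²/(N·c) + f = 58²/(1.4 × 0.057) + 58 = 3364/0.0798 + 58 ≈ 42213.4 mm ≈ 42.21 m.
Near limit Dn = s·(H − f)/(H + s − 2f) = 5240 × (42213.4 − 58) / (42213.4 + 5240 − 2 × 58) = 5240 × 42155.4 / 47337.4 ≈ 4666.4 mm ≈ 4.67 m.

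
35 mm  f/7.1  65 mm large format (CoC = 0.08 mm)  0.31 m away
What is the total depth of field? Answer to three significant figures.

Hyperfocal distance H = f²/(N·c) + f = 35²/(7.1 × 0.08) + 35 = 1225/0.568 + 35 ≈ 2191.7 mm ≈ 2.192 m.
Near limit Dn = s·(H − f)/(H + s − 2f) = 310 × (2191.7 − 35) / (2191.7 + 310 − 2 × 35) = 310 × 2156.7 / 2431.7 ≈ 274.942 mm.
Far limit Df = s·(H − f)/(H − s) = 310 × (2191.7 − 35) / (2191.7 − 310) = 310 × 2156.7 / 1881.7 ≈ 355.305 mm.
Depth of field = Df − Dn = 355.305 − 274.942 ≈ 80.363 mm.

80.4 mm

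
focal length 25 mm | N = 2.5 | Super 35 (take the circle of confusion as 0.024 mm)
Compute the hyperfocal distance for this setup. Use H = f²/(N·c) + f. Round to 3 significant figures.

Hyperfocal distance H = f²/(N·c) + f = 25²/(2.5 × 0.024) + 25 = 625/0.06 + 25 ≈ 10441.7 mm ≈ 10.4 m.

10.4 m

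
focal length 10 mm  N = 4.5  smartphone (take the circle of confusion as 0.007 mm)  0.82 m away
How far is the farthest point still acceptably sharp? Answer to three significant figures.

1.10 m

Hyperfocal distance H = f²/(N·c) + f = 10²/(4.5 × 0.007) + 10 = 100/0.0315 + 10 ≈ 3184.6 mm ≈ 3.185 m.
Far limit Df = s·(H − f)/(H − s) = 820 × (3184.6 − 10) / (3184.6 − 820) = 820 × 3174.6 / 2364.6 ≈ 1100.9 mm ≈ 1.10 m.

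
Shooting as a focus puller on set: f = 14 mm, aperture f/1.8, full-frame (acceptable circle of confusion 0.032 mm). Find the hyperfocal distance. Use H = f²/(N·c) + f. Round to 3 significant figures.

Hyperfocal distance H = f²/(N·c) + f = 14²/(1.8 × 0.032) + 14 = 196/0.0576 + 14 ≈ 3416.8 mm ≈ 3.42 m.

3.42 m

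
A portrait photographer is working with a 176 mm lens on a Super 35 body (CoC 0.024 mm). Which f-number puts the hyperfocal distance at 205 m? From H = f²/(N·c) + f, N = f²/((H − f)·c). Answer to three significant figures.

f/6.30

Rearrange H = f²/(N·c) + f for N: N = f² / ((H − f)·c).
N = 176² / ((205000 − 176) × 0.024) = 30976 / 4916 ≈ 6.30.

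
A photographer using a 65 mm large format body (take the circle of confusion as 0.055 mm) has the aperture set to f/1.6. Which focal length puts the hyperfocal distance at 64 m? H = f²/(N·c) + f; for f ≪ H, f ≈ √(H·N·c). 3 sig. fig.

From H = f²/(N·c) + f, with f ≪ H: f ≈ √(H·N·c) = √(64000 × 1.6 × 0.055) = √5632.0 ≈ 75.05 mm.
Exact: f² + N·c·f − N·c·H = 0 ⇒ f = (−N·c + √((N·c)² + 4·N·c·H))/2 = (−0.088 + √22528)/2 ≈ 75.003 mm ≈ 75.0 mm.

75.0 mm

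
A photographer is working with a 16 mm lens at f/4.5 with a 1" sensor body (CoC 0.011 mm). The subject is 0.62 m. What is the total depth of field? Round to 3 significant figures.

147 mm

Hyperfocal distance H = f²/(N·c) + f = 16²/(4.5 × 0.011) + 16 = 256/0.0495 + 16 ≈ 5187.7 mm ≈ 5.188 m.
Near limit Dn = s·(H − f)/(H + s − 2f) = 620 × (5187.7 − 16) / (5187.7 + 620 − 2 × 16) = 620 × 5171.7 / 5775.7 ≈ 555.16 mm.
Far limit Df = s·(H − f)/(H − s) = 620 × (5187.7 − 16) / (5187.7 − 620) = 620 × 5171.7 / 4567.7 ≈ 701.98 mm.
Depth of field = Df − Dn = 701.98 − 555.16 ≈ 146.82 mm.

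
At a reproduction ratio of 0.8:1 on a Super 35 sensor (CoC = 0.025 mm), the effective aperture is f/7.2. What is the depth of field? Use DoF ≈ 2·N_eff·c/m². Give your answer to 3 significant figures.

0.562 mm

At magnification m, DoF ≈ 2·N_eff·c/m² = 2 × 7.2 × 0.025 / 0.8² = 0.36 / 0.64 ≈ 0.562 mm.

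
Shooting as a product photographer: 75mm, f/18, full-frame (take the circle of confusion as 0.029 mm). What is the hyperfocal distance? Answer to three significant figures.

10.9 m

Hyperfocal distance H = f²/(N·c) + f = 75²/(18 × 0.029) + 75 = 5625/0.522 + 75 ≈ 10850.9 mm ≈ 10.9 m.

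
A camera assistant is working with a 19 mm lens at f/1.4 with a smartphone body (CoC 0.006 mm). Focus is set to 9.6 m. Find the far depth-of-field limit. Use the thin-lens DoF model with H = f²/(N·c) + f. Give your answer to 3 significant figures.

Hyperfocal distance H = f²/(N·c) + f = 19²/(1.4 × 0.006) + 19 = 361/0.0084 + 19 ≈ 42995.2 mm ≈ 43.00 m.
Far limit Df = s·(H − f)/(H − s) = 9600 × (42995.2 − 19) / (42995.2 − 9600) = 9600 × 42976.2 / 33395.2 ≈ 12354 mm ≈ 12.4 m.

12.4 m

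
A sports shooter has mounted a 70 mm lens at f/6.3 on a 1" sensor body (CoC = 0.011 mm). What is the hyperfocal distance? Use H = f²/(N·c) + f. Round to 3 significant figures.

Hyperfocal distance H = f²/(N·c) + f = 70²/(6.3 × 0.011) + 70 = 4900/0.0693 + 70 ≈ 70777.1 mm ≈ 70.8 m.

70.8 m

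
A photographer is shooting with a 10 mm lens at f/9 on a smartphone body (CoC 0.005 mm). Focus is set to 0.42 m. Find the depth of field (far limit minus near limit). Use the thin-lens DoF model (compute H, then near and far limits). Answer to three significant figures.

Hyperfocal distance H = f²/(N·c) + f = 10²/(9 × 0.005) + 10 = 100/0.045 + 10 ≈ 2232.2 mm ≈ 2.232 m.
Near limit Dn = s·(H − f)/(H + s − 2f) = 420 × (2232.2 − 10) / (2232.2 + 420 − 2 × 10) = 420 × 2222.2 / 2632.2 ≈ 354.58 mm.
Far limit Df = s·(H − f)/(H − s) = 420 × (2232.2 − 10) / (2232.2 − 420) = 420 × 2222.2 / 1812.2 ≈ 515.02 mm.
Depth of field = Df − Dn = 515.02 − 354.58 ≈ 160.44 mm.

160 mm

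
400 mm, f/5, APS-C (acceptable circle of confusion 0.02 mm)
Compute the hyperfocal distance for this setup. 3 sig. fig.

Hyperfocal distance H = f²/(N·c) + f = 400²/(5 × 0.02) + 400 = 160000/0.1 + 400 ≈ 1600400.0 mm ≈ 1600 m.

1600 m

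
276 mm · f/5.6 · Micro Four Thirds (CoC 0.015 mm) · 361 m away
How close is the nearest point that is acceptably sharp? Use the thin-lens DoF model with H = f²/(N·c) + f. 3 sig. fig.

Hyperfocal distance H = f²/(N·c) + f = 276²/(5.6 × 0.015) + 276 = 76176/0.084 + 276 ≈ 907133.1 mm ≈ 907.1 m.
Near limit Dn = s·(H − f)/(H + s − 2f) = 361000 × (907133.1 − 276) / (907133.1 + 361000 − 2 × 276) = 361000 × 906857.1 / 1267581.1 ≈ 258268 mm ≈ 258 m.

258 m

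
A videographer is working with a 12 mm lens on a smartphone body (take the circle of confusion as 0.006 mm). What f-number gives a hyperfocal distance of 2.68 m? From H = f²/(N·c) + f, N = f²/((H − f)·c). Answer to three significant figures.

Rearrange H = f²/(N·c) + f for N: N = f² / ((H − f)·c).
N = 12² / ((2680 − 12) × 0.006) = 144 / 16.01 ≈ 9.

f/9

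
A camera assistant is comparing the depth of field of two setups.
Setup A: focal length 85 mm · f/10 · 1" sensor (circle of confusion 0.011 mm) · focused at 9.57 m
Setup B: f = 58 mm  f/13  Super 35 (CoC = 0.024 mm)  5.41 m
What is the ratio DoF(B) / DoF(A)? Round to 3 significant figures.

2.52

Setup A: H = 85²/(10×0.011) + 85 ≈ 65766.8 mm; DoF = Df − Dn = 11185.2 − 8362.4 ≈ 2822.8 mm.
Setup B: H = 58²/(13×0.024) + 58 ≈ 10840.1 mm; DoF = Df − Dn = 10742.2 − 3615.4 ≈ 7126.8 mm.
Ratio = 7126.8 / 2822.8 ≈ 2.52.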